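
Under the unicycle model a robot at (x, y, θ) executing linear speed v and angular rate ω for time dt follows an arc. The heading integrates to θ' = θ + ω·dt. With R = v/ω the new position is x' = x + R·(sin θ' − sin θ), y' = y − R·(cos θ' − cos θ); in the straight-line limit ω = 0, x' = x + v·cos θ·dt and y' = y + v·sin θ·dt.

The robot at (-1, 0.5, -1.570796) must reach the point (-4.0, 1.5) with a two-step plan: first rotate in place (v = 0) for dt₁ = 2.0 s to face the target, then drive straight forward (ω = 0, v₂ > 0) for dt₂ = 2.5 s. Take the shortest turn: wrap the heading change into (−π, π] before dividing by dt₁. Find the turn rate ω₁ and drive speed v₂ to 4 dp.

ω₁ = -0.9463, v₂ = 1.2649

heading to target = atan2(1.5−0.5, -4−-1) = 2.8198
Δθ = wrap(2.8198 − -1.5708) = -1.8925; ω₁ = Δθ/dt₁ = -0.9463
distance = √((-4−-1)² + (1.5−0.5)²) = 3.1623; v₂ = distance/dt₂ = 1.2649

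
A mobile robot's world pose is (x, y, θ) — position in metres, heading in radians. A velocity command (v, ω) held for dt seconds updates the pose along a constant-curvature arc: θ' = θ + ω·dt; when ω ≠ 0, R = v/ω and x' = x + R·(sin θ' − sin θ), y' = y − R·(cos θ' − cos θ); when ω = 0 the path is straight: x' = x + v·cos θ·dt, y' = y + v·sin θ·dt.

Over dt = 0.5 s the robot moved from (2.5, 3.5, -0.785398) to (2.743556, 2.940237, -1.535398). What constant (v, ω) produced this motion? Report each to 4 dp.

Δθ = -1.535398 − -0.785398 = -0.750000
ω = Δθ/dt = -0.750000/0.5 = -1.5000
R = −Δy/(cos θ' − cos θ) = -0.8333
v = R·ω = -0.8333·-1.5000 = 1.2500

v = 1.2500, ω = -1.5000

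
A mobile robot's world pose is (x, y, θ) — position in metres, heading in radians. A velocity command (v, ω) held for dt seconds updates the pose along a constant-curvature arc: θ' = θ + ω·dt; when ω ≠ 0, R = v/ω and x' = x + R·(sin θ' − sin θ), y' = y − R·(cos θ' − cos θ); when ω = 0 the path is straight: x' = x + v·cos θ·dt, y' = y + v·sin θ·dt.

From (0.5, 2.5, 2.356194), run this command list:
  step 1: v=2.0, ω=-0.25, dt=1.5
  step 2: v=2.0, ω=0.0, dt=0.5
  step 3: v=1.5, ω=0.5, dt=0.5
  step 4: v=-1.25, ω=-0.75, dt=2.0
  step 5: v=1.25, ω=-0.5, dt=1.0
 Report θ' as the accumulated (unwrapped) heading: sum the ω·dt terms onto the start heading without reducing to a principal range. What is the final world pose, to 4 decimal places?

step 1: θ'=1.9812 (R=-8.0000) → pose (-1.1788, 4.9651, 1.9812)
step 2: θ'=1.9812 (straight) → pose (-1.5778, 5.8820, 1.9812)
step 3: θ'=2.2312 (R=3.0000) → pose (-1.9595, 6.5254, 2.2312)
step 4: θ'=0.7312 (R=1.6667) → pose (-2.1628, 4.2624, 0.7312)
step 5: θ'=0.2312 (R=-2.5000) → pose (-1.0662, 4.8349, 0.2312)

(-1.0662, 4.8349, 0.2312)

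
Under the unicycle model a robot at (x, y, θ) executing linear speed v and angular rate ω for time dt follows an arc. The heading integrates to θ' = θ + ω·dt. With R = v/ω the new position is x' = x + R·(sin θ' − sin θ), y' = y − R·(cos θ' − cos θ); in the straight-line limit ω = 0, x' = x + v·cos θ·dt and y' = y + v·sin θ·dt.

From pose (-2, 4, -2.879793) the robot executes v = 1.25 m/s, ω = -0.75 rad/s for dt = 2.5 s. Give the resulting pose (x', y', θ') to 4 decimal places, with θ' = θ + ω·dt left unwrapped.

(-4.0965, 5.6805, -4.7548)

θ' = -2.8798 + -0.75·2.5 = -4.7548
R = v/ω = 1.25/-0.75 = -1.6667
x' = -2 + -1.6667·(sin -4.7548 − sin -2.8798) = -4.0965
y' = 4 − -1.6667·(cos -4.7548 − cos -2.8798) = 5.6805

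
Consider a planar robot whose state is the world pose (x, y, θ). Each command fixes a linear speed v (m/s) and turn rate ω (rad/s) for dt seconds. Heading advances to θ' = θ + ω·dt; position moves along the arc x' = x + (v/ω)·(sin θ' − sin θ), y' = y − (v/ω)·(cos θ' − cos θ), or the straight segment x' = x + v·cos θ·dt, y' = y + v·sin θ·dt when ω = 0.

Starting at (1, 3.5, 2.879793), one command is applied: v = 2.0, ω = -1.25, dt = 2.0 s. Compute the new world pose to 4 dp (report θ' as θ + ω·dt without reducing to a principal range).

(0.8209, 6.5315, 0.3798)

θ' = 2.8798 + -1.25·2.0 = 0.3798
R = v/ω = 2.0/-1.25 = -1.6000
x' = 1 + -1.6000·(sin 0.3798 − sin 2.8798) = 0.8209
y' = 3.5 − -1.6000·(cos 0.3798 − cos 2.8798) = 6.5315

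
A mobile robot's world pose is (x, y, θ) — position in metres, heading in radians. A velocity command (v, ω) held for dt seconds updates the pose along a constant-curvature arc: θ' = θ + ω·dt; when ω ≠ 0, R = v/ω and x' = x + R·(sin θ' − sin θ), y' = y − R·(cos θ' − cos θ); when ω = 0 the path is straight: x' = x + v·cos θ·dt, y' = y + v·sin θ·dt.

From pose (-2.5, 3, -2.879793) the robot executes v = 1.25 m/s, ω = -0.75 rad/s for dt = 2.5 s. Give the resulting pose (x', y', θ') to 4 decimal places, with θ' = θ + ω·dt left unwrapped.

(-4.5965, 4.6805, -4.7548)

θ' = -2.8798 + -0.75·2.5 = -4.7548
R = v/ω = 1.25/-0.75 = -1.6667
x' = -2.5 + -1.6667·(sin -4.7548 − sin -2.8798) = -4.5965
y' = 3 − -1.6667·(cos -4.7548 − cos -2.8798) = 4.6805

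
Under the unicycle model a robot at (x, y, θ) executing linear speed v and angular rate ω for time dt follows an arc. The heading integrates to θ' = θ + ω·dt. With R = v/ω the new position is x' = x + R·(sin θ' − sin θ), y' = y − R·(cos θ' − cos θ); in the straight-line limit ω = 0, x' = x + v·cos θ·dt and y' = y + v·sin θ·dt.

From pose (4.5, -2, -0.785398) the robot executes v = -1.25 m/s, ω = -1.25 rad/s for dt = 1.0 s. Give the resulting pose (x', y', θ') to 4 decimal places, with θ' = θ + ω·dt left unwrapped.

θ' = -0.7854 + -1.25·1.0 = -2.0354
R = v/ω = -1.25/-1.25 = 1.0000
x' = 4.5 + 1.0000·(sin -2.0354 − sin -0.7854) = 4.3131
y' = -2 − 1.0000·(cos -2.0354 − cos -0.7854) = -0.8448

(4.3131, -0.8448, -2.0354)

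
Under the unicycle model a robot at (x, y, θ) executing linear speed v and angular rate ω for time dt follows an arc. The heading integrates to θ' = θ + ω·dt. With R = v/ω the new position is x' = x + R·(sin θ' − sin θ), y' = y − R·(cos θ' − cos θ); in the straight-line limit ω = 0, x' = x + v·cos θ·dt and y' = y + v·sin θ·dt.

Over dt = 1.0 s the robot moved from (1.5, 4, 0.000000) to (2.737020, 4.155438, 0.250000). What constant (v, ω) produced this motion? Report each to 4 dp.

v = 1.2500, ω = 0.2500

Δθ = 0.250000 − 0.000000 = 0.250000
ω = Δθ/dt = 0.250000/1.0 = 0.2500
R = Δx/(sin θ' − sin θ) = 5.0000
v = R·ω = 5.0000·0.2500 = 1.2500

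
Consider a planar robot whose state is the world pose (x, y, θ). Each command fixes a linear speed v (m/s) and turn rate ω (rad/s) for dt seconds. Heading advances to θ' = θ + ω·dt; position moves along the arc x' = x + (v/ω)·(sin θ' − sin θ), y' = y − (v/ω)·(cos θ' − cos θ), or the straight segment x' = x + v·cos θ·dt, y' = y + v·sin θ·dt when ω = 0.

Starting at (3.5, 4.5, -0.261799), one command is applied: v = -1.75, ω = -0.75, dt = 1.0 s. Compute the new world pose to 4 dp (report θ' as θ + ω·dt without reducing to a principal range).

θ' = -0.2618 + -0.75·1.0 = -1.0118
R = v/ω = -1.75/-0.75 = 2.3333
x' = 3.5 + 2.3333·(sin -1.0118 − sin -0.2618) = 2.1257
y' = 4.5 − 2.3333·(cos -1.0118 − cos -0.2618) = 5.5164

(2.1257, 5.5164, -1.0118)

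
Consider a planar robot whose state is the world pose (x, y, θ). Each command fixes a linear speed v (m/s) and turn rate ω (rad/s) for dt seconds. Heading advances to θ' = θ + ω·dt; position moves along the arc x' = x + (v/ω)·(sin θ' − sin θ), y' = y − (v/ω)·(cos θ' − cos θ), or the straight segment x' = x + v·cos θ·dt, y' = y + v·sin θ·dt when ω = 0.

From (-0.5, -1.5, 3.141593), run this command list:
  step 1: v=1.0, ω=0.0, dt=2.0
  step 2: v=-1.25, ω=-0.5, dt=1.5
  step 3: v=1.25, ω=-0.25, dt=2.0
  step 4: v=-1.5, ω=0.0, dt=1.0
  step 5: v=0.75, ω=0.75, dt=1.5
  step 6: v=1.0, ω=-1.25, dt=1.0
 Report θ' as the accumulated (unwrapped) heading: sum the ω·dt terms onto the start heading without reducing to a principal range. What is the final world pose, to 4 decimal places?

step 1: θ'=3.1416 (straight) → pose (-2.5000, -1.5000, 3.1416)
step 2: θ'=2.3916 (R=2.5000) → pose (-0.7959, -2.1708, 2.3916)
step 3: θ'=1.8916 (R=-5.0000) → pose (-2.1326, -0.0889, 1.8916)
step 4: θ'=1.8916 (straight) → pose (-1.6596, -1.5124, 1.8916)
step 5: θ'=3.0166 (R=1.0000) → pose (-2.4840, -0.8355, 3.0166)
step 6: θ'=1.7666 (R=-0.8000) → pose (-3.1689, -0.1974, 1.7666)

(-3.1689, -0.1974, 1.7666)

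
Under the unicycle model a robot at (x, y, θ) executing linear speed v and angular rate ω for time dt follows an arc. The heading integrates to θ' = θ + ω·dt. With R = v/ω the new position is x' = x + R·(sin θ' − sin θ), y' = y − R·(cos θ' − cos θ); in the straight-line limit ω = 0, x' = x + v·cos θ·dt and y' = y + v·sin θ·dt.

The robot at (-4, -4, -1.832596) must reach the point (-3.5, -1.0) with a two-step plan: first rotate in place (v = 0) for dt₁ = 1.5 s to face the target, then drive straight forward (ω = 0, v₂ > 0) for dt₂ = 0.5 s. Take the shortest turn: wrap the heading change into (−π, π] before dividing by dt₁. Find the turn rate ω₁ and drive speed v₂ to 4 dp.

heading to target = atan2(-1−-4, -3.5−-4) = 1.4056
Δθ = wrap(1.4056 − -1.8326) = -3.0449; ω₁ = Δθ/dt₁ = -2.0300
distance = √((-3.5−-4)² + (-1−-4)²) = 3.0414; v₂ = distance/dt₂ = 6.0828

ω₁ = -2.0300, v₂ = 6.0828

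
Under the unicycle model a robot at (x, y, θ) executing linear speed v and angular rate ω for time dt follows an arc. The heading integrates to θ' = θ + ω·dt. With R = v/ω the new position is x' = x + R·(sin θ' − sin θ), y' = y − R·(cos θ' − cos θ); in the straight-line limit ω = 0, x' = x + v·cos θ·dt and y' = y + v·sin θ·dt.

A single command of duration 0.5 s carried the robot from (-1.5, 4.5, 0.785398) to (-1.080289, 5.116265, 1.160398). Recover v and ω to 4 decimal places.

v = 1.5000, ω = 0.7500

Δθ = 1.160398 − 0.785398 = 0.375000
ω = Δθ/dt = 0.375000/0.5 = 0.7500
R = −Δy/(cos θ' − cos θ) = 2.0000
v = R·ω = 2.0000·0.7500 = 1.5000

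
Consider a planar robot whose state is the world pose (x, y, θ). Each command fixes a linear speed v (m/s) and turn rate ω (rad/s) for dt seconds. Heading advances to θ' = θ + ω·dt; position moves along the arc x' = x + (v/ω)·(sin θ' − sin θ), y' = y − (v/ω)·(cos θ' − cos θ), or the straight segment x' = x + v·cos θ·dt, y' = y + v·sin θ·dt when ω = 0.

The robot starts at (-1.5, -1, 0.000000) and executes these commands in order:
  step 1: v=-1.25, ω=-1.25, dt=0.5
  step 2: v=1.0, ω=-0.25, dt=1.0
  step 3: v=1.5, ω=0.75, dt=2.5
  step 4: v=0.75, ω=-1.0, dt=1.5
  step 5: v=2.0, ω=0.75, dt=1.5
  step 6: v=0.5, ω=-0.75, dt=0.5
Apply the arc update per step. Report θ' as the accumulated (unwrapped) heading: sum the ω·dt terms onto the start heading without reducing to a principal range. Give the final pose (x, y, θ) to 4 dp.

(5.9172, -0.7535, 0.2500)

step 1: θ'=-0.6250 (R=1.0000) → pose (-2.0851, -0.8110, -0.6250)
step 2: θ'=-0.8750 (R=-4.0000) → pose (-1.3553, -1.4908, -0.8750)
step 3: θ'=1.0000 (R=2.0000) → pose (1.8627, -1.2894, 1.0000)
step 4: θ'=-0.5000 (R=-0.7500) → pose (2.8534, -1.0365, -0.5000)
step 5: θ'=0.6250 (R=2.6667) → pose (5.6921, -0.8588, 0.6250)
step 6: θ'=0.2500 (R=-0.6667) → pose (5.9172, -0.7535, 0.2500)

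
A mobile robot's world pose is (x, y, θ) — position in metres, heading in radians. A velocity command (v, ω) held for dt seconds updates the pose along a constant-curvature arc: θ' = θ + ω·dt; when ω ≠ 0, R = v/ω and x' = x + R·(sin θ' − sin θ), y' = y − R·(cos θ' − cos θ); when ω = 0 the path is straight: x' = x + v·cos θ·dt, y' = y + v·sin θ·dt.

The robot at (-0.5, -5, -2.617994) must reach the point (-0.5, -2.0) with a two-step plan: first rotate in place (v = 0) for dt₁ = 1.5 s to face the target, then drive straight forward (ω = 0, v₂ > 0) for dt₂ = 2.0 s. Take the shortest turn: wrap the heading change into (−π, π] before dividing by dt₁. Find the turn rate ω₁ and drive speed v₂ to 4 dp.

ω₁ = -1.3963, v₂ = 1.5000

heading to target = atan2(-2−-5, -0.5−-0.5) = 1.5708
Δθ = wrap(1.5708 − -2.6180) = -2.0944; ω₁ = Δθ/dt₁ = -1.3963
distance = √((-0.5−-0.5)² + (-2−-5)²) = 3.0000; v₂ = distance/dt₂ = 1.5000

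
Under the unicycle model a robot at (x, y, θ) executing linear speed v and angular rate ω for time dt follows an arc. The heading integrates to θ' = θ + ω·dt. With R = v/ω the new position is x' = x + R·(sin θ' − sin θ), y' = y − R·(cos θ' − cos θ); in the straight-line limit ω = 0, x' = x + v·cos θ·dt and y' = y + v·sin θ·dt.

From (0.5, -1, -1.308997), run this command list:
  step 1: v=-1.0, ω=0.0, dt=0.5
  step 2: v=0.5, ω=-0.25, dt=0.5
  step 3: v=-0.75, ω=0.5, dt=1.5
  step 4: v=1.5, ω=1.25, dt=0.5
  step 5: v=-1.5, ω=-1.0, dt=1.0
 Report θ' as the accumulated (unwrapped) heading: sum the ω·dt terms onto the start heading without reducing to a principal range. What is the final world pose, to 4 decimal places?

(-0.6499, 0.6910, -1.0590)

step 1: θ'=-1.3090 (straight) → pose (0.3706, -0.5170, -1.3090)
step 2: θ'=-1.4340 (R=-2.0000) → pose (0.4201, -0.7619, -1.4340)
step 3: θ'=-0.6840 (R=-1.5000) → pose (-0.1181, 0.1961, -0.6840)
step 4: θ'=-0.0590 (R=1.2000) → pose (0.5694, -0.0718, -0.0590)
step 5: θ'=-1.0590 (R=1.5000) → pose (-0.6499, 0.6910, -1.0590)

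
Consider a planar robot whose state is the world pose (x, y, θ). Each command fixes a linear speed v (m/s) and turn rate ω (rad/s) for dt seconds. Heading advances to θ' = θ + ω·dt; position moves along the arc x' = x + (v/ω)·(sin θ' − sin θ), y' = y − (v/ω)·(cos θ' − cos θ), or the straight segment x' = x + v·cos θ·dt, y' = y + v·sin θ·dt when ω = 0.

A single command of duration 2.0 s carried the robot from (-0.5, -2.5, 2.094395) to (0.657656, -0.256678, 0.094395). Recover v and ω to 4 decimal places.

v = 1.5000, ω = -1.0000

Δθ = 0.094395 − 2.094395 = -2.000000
ω = Δθ/dt = -2.000000/2.0 = -1.0000
R = −Δy/(cos θ' − cos θ) = -1.5000
v = R·ω = -1.5000·-1.0000 = 1.5000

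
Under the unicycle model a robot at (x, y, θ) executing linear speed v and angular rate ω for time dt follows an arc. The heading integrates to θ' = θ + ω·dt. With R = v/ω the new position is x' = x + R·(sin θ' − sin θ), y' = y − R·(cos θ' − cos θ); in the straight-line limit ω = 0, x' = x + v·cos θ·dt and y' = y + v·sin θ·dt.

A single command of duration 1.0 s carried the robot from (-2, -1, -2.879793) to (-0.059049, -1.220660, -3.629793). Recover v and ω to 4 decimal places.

Δθ = -3.629793 − -2.879793 = -0.750000
ω = Δθ/dt = -0.750000/1.0 = -0.7500
R = Δx/(sin θ' − sin θ) = 2.6667
v = R·ω = 2.6667·-0.7500 = -2.0000

v = -2.0000, ω = -0.7500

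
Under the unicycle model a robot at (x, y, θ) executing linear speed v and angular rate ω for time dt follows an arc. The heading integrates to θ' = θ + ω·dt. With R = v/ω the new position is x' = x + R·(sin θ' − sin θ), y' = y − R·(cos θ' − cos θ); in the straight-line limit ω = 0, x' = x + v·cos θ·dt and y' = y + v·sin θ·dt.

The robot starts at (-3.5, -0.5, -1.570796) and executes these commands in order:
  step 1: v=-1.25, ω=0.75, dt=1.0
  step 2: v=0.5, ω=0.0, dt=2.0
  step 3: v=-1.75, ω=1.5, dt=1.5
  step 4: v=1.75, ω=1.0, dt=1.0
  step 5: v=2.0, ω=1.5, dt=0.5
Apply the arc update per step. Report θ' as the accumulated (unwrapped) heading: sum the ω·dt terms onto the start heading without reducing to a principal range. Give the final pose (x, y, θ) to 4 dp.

(-6.7844, 1.1685, 3.1792)

step 1: θ'=-0.8208 (R=-1.6667) → pose (-3.9472, 0.6361, -0.8208)
step 2: θ'=-0.8208 (straight) → pose (-3.2655, -0.0956, -0.8208)
step 3: θ'=1.4292 (R=-1.1667) → pose (-5.2742, -0.7262, 1.4292)
step 4: θ'=2.4292 (R=1.7500) → pose (-5.8628, 0.8451, 2.4292)
step 5: θ'=3.1792 (R=1.3333) → pose (-6.7844, 1.1685, 3.1792)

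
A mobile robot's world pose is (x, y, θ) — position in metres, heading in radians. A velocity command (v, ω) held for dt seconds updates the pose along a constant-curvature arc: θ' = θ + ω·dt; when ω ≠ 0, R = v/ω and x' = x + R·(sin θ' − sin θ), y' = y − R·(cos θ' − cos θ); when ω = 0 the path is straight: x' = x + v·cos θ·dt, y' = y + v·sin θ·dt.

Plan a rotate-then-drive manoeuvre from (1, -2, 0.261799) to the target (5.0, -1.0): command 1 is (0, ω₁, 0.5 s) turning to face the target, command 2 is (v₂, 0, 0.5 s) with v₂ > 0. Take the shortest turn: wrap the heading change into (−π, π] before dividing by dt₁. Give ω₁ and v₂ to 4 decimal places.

ω₁ = -0.0336, v₂ = 8.2462

heading to target = atan2(-1−-2, 5−1) = 0.2450
Δθ = wrap(0.2450 − 0.2618) = -0.0168; ω₁ = Δθ/dt₁ = -0.0336
distance = √((5−1)² + (-1−-2)²) = 4.1231; v₂ = distance/dt₂ = 8.2462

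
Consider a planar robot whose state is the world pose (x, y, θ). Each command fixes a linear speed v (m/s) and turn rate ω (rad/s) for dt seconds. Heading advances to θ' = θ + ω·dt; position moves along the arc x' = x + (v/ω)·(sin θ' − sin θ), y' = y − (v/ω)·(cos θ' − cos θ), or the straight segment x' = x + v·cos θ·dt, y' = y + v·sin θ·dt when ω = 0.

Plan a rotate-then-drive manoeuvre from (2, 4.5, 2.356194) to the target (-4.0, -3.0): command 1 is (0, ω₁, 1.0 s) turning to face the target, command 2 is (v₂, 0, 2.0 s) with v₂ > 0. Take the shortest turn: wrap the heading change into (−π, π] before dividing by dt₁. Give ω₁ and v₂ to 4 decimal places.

heading to target = atan2(-3−4.5, -4−2) = -2.2455
Δθ = wrap(-2.2455 − 2.3562) = 1.6815; ω₁ = Δθ/dt₁ = 1.6815
distance = √((-4−2)² + (-3−4.5)²) = 9.6047; v₂ = distance/dt₂ = 4.8023

ω₁ = 1.6815, v₂ = 4.8023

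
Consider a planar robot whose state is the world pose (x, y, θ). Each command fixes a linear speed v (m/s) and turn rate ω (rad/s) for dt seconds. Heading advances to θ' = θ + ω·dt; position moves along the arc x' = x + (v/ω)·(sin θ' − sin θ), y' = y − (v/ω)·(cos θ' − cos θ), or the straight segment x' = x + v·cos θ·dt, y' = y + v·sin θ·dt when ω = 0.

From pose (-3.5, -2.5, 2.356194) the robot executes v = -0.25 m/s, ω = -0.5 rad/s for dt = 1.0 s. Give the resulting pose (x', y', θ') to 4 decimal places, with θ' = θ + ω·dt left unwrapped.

θ' = 2.3562 + -0.5·1.0 = 1.8562
R = v/ω = -0.25/-0.5 = 0.5000
x' = -3.5 + 0.5000·(sin 1.8562 − sin 2.3562) = -3.3738
y' = -2.5 − 0.5000·(cos 1.8562 − cos 2.3562) = -2.7128

(-3.3738, -2.7128, 1.8562)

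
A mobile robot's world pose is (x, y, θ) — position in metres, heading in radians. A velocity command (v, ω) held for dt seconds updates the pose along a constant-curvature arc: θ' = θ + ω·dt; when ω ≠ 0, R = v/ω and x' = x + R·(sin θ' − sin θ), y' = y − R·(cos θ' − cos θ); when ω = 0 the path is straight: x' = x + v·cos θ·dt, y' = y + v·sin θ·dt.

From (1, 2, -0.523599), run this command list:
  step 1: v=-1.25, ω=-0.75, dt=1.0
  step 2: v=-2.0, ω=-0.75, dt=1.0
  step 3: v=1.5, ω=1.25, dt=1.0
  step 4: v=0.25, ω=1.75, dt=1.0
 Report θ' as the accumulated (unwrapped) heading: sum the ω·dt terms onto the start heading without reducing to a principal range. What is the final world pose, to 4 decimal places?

step 1: θ'=-1.2736 (R=1.6667) → pose (0.2397, 2.9553, -1.2736)
step 2: θ'=-2.0236 (R=2.6667) → pose (0.3916, 4.9029, -2.0236)
step 3: θ'=-0.7736 (R=1.2000) → pose (0.6322, 3.5194, -0.7736)
step 4: θ'=0.9764 (R=0.1429) → pose (0.8503, 3.5416, 0.9764)

(0.8503, 3.5416, 0.9764)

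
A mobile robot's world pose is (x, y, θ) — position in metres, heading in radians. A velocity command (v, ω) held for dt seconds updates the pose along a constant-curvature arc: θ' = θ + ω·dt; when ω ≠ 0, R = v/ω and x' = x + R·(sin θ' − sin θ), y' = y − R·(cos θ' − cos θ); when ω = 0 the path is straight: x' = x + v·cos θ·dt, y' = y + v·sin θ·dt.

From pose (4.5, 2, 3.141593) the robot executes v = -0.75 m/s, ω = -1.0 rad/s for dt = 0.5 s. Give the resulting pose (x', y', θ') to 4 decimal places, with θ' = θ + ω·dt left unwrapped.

(4.8596, 1.9082, 2.6416)

θ' = 3.1416 + -1.0·0.5 = 2.6416
R = v/ω = -0.75/-1.0 = 0.7500
x' = 4.5 + 0.7500·(sin 2.6416 − sin 3.1416) = 4.8596
y' = 2 − 0.7500·(cos 2.6416 − cos 3.1416) = 1.9082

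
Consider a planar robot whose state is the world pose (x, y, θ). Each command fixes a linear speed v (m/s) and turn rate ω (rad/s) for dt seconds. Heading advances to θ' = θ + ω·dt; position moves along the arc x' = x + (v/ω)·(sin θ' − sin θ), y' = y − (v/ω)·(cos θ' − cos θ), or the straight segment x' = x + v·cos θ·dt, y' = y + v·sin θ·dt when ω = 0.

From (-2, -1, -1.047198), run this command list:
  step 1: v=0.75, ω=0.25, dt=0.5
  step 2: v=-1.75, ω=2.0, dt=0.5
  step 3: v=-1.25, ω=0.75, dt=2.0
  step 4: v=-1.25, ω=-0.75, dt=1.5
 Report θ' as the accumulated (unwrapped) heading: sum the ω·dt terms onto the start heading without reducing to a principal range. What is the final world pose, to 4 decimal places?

step 1: θ'=-0.9222 (R=3.0000) → pose (-1.7927, -1.3122, -0.9222)
step 2: θ'=0.0778 (R=-0.8750) → pose (-2.5580, -0.9684, 0.0778)
step 3: θ'=1.5778 (R=-1.6667) → pose (-4.0951, -2.6417, 1.5778)
step 4: θ'=0.4528 (R=1.6667) → pose (-5.0326, -4.1521, 0.4528)

(-5.0326, -4.1521, 0.4528)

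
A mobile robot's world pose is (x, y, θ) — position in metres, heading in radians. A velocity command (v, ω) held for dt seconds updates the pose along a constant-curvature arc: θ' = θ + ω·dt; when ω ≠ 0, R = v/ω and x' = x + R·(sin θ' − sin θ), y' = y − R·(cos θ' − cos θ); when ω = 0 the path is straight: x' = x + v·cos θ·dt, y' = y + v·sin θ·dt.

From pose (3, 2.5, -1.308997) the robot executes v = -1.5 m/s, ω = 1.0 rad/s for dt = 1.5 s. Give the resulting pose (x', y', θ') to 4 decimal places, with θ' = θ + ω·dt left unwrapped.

θ' = -1.3090 + 1.0·1.5 = 0.1910
R = v/ω = -1.5/1.0 = -1.5000
x' = 3 + -1.5000·(sin 0.1910 − sin -1.3090) = 1.2663
y' = 2.5 − -1.5000·(cos 0.1910 − cos -1.3090) = 3.5845

(1.2663, 3.5845, 0.1910)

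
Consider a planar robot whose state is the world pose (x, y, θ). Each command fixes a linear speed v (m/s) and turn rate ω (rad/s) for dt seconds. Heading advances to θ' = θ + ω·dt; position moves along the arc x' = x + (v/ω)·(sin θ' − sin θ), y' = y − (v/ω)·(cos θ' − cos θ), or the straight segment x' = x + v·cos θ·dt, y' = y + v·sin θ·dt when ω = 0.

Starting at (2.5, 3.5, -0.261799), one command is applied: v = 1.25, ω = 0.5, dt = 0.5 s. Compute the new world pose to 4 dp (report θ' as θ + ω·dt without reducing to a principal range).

θ' = -0.2618 + 0.5·0.5 = -0.0118
R = v/ω = 1.25/0.5 = 2.5000
x' = 2.5 + 2.5000·(sin -0.0118 − sin -0.2618) = 3.1175
y' = 3.5 − 2.5000·(cos -0.0118 − cos -0.2618) = 3.4150

(3.1175, 3.4150, -0.0118)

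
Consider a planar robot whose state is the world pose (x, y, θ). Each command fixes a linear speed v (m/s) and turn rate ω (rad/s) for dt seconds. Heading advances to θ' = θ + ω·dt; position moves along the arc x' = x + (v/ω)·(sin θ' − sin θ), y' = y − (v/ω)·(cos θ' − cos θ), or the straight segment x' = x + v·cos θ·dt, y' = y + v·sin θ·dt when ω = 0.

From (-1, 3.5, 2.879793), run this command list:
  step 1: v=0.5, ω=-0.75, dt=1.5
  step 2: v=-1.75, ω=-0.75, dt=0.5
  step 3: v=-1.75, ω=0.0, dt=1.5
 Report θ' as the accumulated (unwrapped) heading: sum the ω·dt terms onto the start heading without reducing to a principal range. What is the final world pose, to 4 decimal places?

(-1.9843, 0.5748, 1.3798)

step 1: θ'=1.7548 (R=-0.6667) → pose (-1.4829, 4.0220, 1.7548)
step 2: θ'=1.3798 (R=2.3333) → pose (-1.4859, 3.1521, 1.3798)
step 3: θ'=1.3798 (straight) → pose (-1.9843, 0.5748, 1.3798)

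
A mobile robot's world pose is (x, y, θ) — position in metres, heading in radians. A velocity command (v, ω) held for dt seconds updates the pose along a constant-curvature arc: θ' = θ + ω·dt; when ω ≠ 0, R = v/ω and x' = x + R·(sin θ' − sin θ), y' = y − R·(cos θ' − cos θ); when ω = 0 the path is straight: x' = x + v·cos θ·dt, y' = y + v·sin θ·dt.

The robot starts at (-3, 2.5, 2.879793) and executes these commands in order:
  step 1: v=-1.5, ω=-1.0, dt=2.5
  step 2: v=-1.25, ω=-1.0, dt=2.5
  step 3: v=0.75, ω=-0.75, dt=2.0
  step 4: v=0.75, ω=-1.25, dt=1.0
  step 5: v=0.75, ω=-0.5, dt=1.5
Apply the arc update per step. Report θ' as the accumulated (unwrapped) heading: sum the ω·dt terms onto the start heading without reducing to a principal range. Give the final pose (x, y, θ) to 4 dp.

(-5.4330, 2.6796, -5.6202)

step 1: θ'=0.3798 (R=1.5000) → pose (-2.8321, -0.3420, 0.3798)
step 2: θ'=-2.1202 (R=1.2500) → pose (-4.3616, 1.4717, -2.1202)
step 3: θ'=-3.6202 (R=-1.0000) → pose (-5.6750, 1.1062, -3.6202)
step 4: θ'=-4.8702 (R=-0.6000) → pose (-5.9912, 1.7331, -4.8702)
step 5: θ'=-5.6202 (R=-1.5000) → pose (-5.4330, 2.6796, -5.6202)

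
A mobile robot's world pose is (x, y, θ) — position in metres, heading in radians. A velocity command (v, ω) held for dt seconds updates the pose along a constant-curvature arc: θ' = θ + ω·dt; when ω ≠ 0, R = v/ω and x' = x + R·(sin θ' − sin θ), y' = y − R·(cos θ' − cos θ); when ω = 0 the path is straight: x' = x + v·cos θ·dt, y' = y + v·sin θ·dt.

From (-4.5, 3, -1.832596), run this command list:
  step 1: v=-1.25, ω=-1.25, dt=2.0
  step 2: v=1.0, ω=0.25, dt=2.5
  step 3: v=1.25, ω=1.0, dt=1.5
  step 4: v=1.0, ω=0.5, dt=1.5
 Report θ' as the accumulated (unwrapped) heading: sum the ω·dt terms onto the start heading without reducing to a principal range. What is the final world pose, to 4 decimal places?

step 1: θ'=-4.3326 (R=1.0000) → pose (-2.6053, 3.1119, -4.3326)
step 2: θ'=-3.7076 (R=4.0000) → pose (-4.1752, 5.0052, -3.7076)
step 3: θ'=-2.2076 (R=1.2500) → pose (-5.8506, 4.6934, -2.2076)
step 4: θ'=-1.4576 (R=2.0000) → pose (-6.2298, 3.2782, -1.4576)

(-6.2298, 3.2782, -1.4576)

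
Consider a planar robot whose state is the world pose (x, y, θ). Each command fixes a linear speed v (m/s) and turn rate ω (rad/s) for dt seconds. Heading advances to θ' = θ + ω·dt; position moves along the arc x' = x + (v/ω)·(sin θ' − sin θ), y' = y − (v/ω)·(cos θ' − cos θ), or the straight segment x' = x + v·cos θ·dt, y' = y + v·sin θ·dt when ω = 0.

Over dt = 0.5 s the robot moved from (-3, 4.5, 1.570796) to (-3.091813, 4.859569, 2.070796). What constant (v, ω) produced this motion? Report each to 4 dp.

v = 0.7500, ω = 1.0000

Δθ = 2.070796 − 1.570796 = 0.500000
ω = Δθ/dt = 0.500000/0.5 = 1.0000
R = −Δy/(cos θ' − cos θ) = 0.7500
v = R·ω = 0.7500·1.0000 = 0.7500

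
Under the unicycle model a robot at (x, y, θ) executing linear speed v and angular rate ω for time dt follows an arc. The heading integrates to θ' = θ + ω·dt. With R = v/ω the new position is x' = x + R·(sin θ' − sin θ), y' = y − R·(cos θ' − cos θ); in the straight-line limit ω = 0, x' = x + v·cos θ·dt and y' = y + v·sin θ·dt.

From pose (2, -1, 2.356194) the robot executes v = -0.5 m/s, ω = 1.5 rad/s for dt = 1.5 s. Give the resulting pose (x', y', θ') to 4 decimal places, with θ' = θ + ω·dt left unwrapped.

θ' = 2.3562 + 1.5·1.5 = 4.6062
R = v/ω = -0.5/1.5 = -0.3333
x' = 2 + -0.3333·(sin 4.6062 − sin 2.3562) = 2.5672
y' = -1 − -0.3333·(cos 4.6062 − cos 2.3562) = -0.7996

(2.5672, -0.7996, 4.6062)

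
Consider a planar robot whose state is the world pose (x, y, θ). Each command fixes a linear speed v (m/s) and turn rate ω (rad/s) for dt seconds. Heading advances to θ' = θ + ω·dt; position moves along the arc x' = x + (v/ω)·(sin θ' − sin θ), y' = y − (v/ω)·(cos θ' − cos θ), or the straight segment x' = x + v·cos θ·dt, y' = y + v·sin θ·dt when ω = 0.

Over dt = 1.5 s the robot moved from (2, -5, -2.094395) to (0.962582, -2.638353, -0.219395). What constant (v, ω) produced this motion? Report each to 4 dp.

Δθ = -0.219395 − -2.094395 = 1.875000
ω = Δθ/dt = 1.875000/1.5 = 1.2500
R = −Δy/(cos θ' − cos θ) = -1.6000
v = R·ω = -1.6000·1.2500 = -2.0000

v = -2.0000, ω = 1.2500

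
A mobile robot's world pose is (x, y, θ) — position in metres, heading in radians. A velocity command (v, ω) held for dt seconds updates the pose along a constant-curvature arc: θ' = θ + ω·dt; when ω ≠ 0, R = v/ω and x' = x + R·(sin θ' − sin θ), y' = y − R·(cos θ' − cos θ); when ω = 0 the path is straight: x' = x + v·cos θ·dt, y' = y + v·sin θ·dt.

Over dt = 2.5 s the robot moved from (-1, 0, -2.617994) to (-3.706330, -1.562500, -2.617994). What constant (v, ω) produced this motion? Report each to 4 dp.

v = 1.2500, ω = 0.0000

Δθ = -2.617994 − -2.617994 = 0.000000
ω = Δθ/dt = 0.000000/2.5 = 0.0000
ω = 0 → v = (Δx·cos θ + Δy·sin θ)/dt = 1.2500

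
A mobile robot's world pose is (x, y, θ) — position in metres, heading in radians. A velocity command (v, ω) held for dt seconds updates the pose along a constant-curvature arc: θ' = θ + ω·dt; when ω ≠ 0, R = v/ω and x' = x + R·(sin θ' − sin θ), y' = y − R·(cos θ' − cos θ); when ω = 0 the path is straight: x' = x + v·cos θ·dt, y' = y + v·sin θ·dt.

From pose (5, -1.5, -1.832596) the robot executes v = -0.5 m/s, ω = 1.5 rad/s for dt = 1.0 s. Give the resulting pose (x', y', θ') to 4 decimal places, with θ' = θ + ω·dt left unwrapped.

(4.7869, -1.0987, -0.3326)

θ' = -1.8326 + 1.5·1.0 = -0.3326
R = v/ω = -0.5/1.5 = -0.3333
x' = 5 + -0.3333·(sin -0.3326 − sin -1.8326) = 4.7869
y' = -1.5 − -0.3333·(cos -0.3326 − cos -1.8326) = -1.0987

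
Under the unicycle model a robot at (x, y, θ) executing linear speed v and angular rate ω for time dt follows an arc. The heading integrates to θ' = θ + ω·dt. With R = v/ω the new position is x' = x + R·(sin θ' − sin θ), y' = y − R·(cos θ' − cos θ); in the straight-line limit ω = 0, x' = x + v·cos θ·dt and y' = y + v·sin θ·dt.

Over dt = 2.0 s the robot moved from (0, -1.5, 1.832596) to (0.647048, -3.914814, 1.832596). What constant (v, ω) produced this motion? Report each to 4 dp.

Δθ = 1.832596 − 1.832596 = 0.000000
ω = Δθ/dt = 0.000000/2.0 = 0.0000
ω = 0 → v = (Δx·cos θ + Δy·sin θ)/dt = -1.2500

v = -1.2500, ω = 0.0000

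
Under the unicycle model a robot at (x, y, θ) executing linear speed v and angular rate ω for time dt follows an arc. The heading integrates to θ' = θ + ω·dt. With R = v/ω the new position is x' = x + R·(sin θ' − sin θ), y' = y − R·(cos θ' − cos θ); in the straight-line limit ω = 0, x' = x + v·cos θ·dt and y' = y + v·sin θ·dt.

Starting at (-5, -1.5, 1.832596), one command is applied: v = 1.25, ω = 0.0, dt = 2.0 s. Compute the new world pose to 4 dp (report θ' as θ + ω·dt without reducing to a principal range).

(-5.6470, 0.9148, 1.8326)

θ' = 1.8326 + 0.0·2.0 = 1.8326
ω = 0 → straight: x' = -5 + 1.25·cos(1.8326)·2.0 = -5.6470
y' = -1.5 + 1.25·sin(1.8326)·2.0 = 0.9148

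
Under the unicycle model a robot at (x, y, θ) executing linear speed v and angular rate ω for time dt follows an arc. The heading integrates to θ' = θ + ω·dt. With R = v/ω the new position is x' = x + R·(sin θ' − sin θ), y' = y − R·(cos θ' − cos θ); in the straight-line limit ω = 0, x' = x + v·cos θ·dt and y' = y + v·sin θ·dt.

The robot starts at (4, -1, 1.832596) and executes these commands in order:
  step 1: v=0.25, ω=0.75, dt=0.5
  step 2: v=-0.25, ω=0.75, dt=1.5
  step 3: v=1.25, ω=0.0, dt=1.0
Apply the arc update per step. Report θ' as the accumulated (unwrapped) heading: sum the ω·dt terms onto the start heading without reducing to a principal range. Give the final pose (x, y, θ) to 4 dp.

step 1: θ'=2.2076 (R=0.3333) → pose (3.9460, -0.8881, 2.2076)
step 2: θ'=3.3326 (R=-0.3333) → pose (4.2773, -1.0171, 3.3326)
step 3: θ'=3.3326 (straight) → pose (3.0500, -1.2544, 3.3326)

(3.0500, -1.2544, 3.3326)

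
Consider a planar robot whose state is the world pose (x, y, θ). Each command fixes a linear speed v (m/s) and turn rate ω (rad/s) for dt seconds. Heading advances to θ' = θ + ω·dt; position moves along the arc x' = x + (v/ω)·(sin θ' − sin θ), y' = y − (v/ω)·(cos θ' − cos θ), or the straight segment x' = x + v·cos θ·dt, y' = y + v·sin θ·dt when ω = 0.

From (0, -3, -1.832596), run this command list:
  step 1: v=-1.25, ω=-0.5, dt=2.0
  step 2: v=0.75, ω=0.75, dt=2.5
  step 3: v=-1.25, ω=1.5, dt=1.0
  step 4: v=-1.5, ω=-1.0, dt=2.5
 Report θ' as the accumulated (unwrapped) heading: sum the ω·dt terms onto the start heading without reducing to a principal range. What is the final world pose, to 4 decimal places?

step 1: θ'=-2.8326 (R=2.5000) → pose (1.6546, -1.2655, -2.8326)
step 2: θ'=-0.9576 (R=1.0000) → pose (1.1408, -2.7936, -0.9576)
step 3: θ'=0.5424 (R=-0.8333) → pose (0.0292, -2.5594, 0.5424)
step 4: θ'=-1.9576 (R=1.5000) → pose (-2.1343, -0.7089, -1.9576)

(-2.1343, -0.7089, -1.9576)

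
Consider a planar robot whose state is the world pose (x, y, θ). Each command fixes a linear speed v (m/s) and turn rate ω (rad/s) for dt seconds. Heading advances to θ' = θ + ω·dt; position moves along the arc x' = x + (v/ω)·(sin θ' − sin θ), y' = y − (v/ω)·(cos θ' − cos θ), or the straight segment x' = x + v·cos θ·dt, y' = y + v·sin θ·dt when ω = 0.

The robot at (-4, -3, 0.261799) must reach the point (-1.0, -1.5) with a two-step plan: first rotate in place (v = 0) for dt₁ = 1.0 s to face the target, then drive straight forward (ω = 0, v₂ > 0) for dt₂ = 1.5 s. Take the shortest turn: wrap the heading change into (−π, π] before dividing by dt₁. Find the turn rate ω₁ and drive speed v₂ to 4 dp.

ω₁ = 0.2018, v₂ = 2.2361

heading to target = atan2(-1.5−-3, -1−-4) = 0.4636
Δθ = wrap(0.4636 − 0.2618) = 0.2018; ω₁ = Δθ/dt₁ = 0.2018
distance = √((-1−-4)² + (-1.5−-3)²) = 3.3541; v₂ = distance/dt₂ = 2.2361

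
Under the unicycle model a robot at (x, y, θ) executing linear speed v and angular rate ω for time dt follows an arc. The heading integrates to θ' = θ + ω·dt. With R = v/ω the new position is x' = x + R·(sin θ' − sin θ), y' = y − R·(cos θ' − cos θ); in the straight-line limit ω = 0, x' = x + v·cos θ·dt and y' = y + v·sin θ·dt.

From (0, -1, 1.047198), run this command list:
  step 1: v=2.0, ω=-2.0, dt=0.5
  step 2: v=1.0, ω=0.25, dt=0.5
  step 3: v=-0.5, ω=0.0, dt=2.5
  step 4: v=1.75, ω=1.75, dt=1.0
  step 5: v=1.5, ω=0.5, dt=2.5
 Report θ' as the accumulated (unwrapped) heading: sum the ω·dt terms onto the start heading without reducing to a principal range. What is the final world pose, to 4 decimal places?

(-2.0569, 2.6348, 3.1722)

step 1: θ'=0.0472 (R=-1.0000) → pose (0.8188, -0.5011, 0.0472)
step 2: θ'=0.1722 (R=4.0000) → pose (1.3155, -0.4464, 0.1722)
step 3: θ'=0.1722 (straight) → pose (0.0840, -0.6606, 0.1722)
step 4: θ'=1.9222 (R=1.0000) → pose (0.8515, 0.6688, 1.9222)
step 5: θ'=3.1722 (R=3.0000) → pose (-2.0569, 2.6348, 3.1722)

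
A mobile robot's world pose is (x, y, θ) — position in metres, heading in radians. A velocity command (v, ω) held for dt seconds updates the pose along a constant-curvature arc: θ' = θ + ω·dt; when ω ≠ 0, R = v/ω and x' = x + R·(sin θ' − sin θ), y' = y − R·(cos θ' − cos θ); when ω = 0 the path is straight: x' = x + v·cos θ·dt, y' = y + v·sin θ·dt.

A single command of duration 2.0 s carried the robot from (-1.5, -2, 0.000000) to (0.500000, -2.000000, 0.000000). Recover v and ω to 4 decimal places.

Δθ = 0.000000 − 0.000000 = 0.000000
ω = Δθ/dt = 0.000000/2.0 = 0.0000
ω = 0 → v = (Δx·cos θ + Δy·sin θ)/dt = 1.0000

v = 1.0000, ω = 0.0000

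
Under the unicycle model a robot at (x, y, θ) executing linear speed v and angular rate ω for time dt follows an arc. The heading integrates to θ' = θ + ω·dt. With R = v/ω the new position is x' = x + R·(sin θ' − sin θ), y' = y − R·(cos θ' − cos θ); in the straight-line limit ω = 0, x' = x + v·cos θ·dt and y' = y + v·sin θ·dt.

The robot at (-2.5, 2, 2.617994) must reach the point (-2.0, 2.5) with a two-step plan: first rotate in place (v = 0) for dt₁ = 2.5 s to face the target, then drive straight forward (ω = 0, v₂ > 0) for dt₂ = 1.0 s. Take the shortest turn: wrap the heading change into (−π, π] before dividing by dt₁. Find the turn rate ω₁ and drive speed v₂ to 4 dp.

ω₁ = -0.7330, v₂ = 0.7071

heading to target = atan2(2.5−2, -2−-2.5) = 0.7854
Δθ = wrap(0.7854 − 2.6180) = -1.8326; ω₁ = Δθ/dt₁ = -0.7330
distance = √((-2−-2.5)² + (2.5−2)²) = 0.7071; v₂ = distance/dt₂ = 0.7071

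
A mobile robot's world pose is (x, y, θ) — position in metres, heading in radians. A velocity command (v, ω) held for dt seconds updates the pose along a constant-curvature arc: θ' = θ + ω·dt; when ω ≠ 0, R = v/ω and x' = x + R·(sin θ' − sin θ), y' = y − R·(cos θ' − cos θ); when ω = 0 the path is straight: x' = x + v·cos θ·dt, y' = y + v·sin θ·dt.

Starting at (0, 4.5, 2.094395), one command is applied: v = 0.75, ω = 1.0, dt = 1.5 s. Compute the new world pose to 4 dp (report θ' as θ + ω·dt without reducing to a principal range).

(-0.9776, 4.7994, 3.5944)

θ' = 2.0944 + 1.0·1.5 = 3.5944
R = v/ω = 0.75/1.0 = 0.7500
x' = 0 + 0.7500·(sin 3.5944 − sin 2.0944) = -0.9776
y' = 4.5 − 0.7500·(cos 3.5944 − cos 2.0944) = 4.7994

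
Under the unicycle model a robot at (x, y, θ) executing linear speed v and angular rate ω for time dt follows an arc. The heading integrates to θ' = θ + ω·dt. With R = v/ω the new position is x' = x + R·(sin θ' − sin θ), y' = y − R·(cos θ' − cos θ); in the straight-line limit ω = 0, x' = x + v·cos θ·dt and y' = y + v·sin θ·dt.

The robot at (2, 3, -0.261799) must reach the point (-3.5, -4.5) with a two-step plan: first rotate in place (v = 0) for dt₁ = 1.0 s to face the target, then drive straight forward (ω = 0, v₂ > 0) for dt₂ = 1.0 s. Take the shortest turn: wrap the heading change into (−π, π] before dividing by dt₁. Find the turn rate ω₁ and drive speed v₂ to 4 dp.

heading to target = atan2(-4.5−3, -3.5−2) = -2.2035
Δθ = wrap(-2.2035 − -0.2618) = -1.9417; ω₁ = Δθ/dt₁ = -1.9417
distance = √((-3.5−2)² + (-4.5−3)²) = 9.3005; v₂ = distance/dt₂ = 9.3005

ω₁ = -1.9417, v₂ = 9.3005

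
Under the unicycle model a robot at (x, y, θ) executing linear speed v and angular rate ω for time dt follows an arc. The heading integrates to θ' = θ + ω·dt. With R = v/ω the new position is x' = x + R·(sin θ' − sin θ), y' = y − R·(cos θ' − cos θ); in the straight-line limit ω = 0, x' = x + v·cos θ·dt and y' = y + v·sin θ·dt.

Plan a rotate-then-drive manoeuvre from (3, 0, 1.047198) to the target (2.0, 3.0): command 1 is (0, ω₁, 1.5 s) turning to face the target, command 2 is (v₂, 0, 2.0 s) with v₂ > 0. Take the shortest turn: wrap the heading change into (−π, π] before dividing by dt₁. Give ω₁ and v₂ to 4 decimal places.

ω₁ = 0.5636, v₂ = 1.5811

heading to target = atan2(3−0, 2−3) = 1.8925
Δθ = wrap(1.8925 − 1.0472) = 0.8453; ω₁ = Δθ/dt₁ = 0.5636
distance = √((2−3)² + (3−0)²) = 3.1623; v₂ = distance/dt₂ = 1.5811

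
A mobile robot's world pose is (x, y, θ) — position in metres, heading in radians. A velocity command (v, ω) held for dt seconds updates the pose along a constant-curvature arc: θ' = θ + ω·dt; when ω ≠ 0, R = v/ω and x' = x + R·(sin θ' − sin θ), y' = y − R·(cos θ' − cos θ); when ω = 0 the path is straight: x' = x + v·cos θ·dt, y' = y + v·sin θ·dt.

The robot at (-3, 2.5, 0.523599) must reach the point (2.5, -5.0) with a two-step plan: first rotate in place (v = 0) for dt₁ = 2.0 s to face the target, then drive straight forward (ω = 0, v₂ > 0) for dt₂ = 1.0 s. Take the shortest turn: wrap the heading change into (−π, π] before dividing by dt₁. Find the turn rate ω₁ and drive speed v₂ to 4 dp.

ω₁ = -0.7308, v₂ = 9.3005

heading to target = atan2(-5−2.5, 2.5−-3) = -0.9380
Δθ = wrap(-0.9380 − 0.5236) = -1.4616; ω₁ = Δθ/dt₁ = -0.7308
distance = √((2.5−-3)² + (-5−2.5)²) = 9.3005; v₂ = distance/dt₂ = 9.3005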